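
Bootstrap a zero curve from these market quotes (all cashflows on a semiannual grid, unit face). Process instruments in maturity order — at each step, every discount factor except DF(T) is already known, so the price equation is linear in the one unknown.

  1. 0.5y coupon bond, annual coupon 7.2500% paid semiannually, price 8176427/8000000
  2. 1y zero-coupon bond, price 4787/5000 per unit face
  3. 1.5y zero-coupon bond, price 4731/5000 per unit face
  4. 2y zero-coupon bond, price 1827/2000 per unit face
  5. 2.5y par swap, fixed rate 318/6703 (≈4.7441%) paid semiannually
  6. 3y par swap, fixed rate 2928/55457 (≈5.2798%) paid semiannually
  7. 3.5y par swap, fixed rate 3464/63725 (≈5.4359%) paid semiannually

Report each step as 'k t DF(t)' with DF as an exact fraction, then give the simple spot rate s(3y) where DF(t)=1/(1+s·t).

1 1/2 9863/10000
2 1 4787/5000
3 3/2 4731/5000
4 2 1827/2000
5 5/2 8887/10000
6 3 1067/1250
7 7/2 2067/2500
s(3y) = (1/(1067/1250) − 1)/(3) = 61/1067 ≈ 5.7170%

step 1 [0.5y] bond c/2=29/800: DF=(8176427/8000000 − 29/800·(0))/(1+29/800) = 9863/10000 ≈ 0.986300
step 2 [1y] zero: DF = P = 4787/5000 ≈ 0.957400
step 3 [1.5y] zero: DF = P = 4731/5000 ≈ 0.946200
step 4 [2y] zero: DF = P = 1827/2000 ≈ 0.913500
step 5 [2.5y] swap r/2=159/6703: DF=(1 − 159/6703·(0.986300+0.957400+0.946200+0.913500))/(1+159/6703) = 8887/10000 ≈ 0.888700
step 6 [3y] swap r/2=1464/55457: DF=(1 − 1464/55457·(0.986300+0.957400+0.946200+0.913500+0.888700))/(1+1464/55457) = 1067/1250 ≈ 0.853600
step 7 [3.5y] swap r/2=1732/63725: DF=(1 − 1732/63725·(0.986300+0.957400+0.946200+0.913500+0.888700+0.853600))/(1+1732/63725) = 2067/2500 ≈ 0.826800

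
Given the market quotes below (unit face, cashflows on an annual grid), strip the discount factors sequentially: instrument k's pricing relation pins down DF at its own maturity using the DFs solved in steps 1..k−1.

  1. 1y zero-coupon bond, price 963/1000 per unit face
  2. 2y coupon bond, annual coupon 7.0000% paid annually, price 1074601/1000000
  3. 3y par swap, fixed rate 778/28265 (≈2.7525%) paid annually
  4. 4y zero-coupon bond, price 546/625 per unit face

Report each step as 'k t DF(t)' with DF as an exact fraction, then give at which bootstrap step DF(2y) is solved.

step 1 [1y] zero: DF = P = 963/1000 ≈ 0.963000
step 2 [2y] bond c/1=7/100: DF=(1074601/1000000 − 7/100·(0.963000))/(1+7/100) = 9413/10000 ≈ 0.941300
step 3 [3y] swap r/1=778/28265: DF=(1 − 778/28265·(0.963000+0.941300))/(1+778/28265) = 4611/5000 ≈ 0.922200
step 4 [4y] zero: DF = P = 546/625 ≈ 0.873600

1 1 963/1000
2 2 9413/10000
3 3 4611/5000
4 4 546/625
DF(2y) is solved at step 2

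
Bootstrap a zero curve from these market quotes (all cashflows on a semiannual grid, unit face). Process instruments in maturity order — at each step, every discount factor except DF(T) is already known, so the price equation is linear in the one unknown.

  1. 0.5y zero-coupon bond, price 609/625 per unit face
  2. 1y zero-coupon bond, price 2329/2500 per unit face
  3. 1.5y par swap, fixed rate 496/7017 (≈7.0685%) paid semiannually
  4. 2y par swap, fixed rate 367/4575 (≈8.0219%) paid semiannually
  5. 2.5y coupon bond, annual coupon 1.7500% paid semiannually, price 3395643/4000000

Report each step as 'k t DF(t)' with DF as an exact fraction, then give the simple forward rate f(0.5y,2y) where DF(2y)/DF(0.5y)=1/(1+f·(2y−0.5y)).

1 1/2 609/625
2 1 2329/2500
3 3/2 563/625
4 2 2133/2500
5 5/2 4049/5000
f(0.5y,2y) = ((609/625)/(2133/2500) − 1)/(3/2) = 202/2133 ≈ 9.4702%

step 1 [0.5y] zero: DF = P = 609/625 ≈ 0.974400
step 2 [1y] zero: DF = P = 2329/2500 ≈ 0.931600
step 3 [1.5y] swap r/2=248/7017: DF=(1 − 248/7017·(0.974400+0.931600))/(1+248/7017) = 563/625 ≈ 0.900800
step 4 [2y] swap r/2=367/9150: DF=(1 − 367/9150·(0.974400+0.931600+0.900800))/(1+367/9150) = 2133/2500 ≈ 0.853200
step 5 [2.5y] bond c/2=7/800: DF=(3395643/4000000 − 7/800·(0.974400+0.931600+0.900800+0.853200))/(1+7/800) = 4049/5000 ≈ 0.809800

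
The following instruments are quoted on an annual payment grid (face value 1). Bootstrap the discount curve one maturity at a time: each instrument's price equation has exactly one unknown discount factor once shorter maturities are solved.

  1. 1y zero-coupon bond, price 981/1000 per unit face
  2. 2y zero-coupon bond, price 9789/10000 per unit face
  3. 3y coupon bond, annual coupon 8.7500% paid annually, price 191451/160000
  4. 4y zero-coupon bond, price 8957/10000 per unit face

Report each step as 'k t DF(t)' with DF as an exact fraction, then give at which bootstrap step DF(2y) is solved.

1 1 981/1000
2 2 9789/10000
3 3 4713/5000
4 4 8957/10000
DF(2y) is solved at step 2

step 1 [1y] zero: DF = P = 981/1000 ≈ 0.981000
step 2 [2y] zero: DF = P = 9789/10000 ≈ 0.978900
step 3 [3y] bond c/1=7/80: DF=(191451/160000 − 7/80·(0.981000+0.978900))/(1+7/80) = 4713/5000 ≈ 0.942600
step 4 [4y] zero: DF = P = 8957/10000 ≈ 0.895700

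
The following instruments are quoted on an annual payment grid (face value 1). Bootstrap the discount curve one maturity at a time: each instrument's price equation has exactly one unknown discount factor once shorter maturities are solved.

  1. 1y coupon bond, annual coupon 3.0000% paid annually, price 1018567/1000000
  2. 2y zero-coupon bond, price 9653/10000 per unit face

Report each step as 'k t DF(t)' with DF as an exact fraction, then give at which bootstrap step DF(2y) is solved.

step 1 [1y] bond c/1=3/100: DF=(1018567/1000000 − 3/100·(0))/(1+3/100) = 9889/10000 ≈ 0.988900
step 2 [2y] zero: DF = P = 9653/10000 ≈ 0.965300

1 1 9889/10000
2 2 9653/10000
DF(2y) is solved at step 2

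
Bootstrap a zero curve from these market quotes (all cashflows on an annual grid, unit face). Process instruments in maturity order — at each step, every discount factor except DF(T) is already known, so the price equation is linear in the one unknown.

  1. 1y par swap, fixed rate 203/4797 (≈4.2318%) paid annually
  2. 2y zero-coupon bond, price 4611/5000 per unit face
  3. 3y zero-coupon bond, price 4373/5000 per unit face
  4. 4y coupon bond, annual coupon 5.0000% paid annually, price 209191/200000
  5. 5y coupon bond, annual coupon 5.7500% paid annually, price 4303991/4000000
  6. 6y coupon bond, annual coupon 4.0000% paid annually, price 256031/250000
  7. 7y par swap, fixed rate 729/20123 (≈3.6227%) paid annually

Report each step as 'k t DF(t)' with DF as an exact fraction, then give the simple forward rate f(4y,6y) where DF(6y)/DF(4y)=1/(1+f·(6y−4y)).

step 1 [1y] swap r/1=203/4797: DF=(1 − 203/4797·(0))/(1+203/4797) = 4797/5000 ≈ 0.959400
step 2 [2y] zero: DF = P = 4611/5000 ≈ 0.922200
step 3 [3y] zero: DF = P = 4373/5000 ≈ 0.874600
step 4 [4y] bond c/1=1/20: DF=(209191/200000 − 1/20·(0.959400+0.922200+0.874600))/(1+1/20) = 8649/10000 ≈ 0.864900
step 5 [5y] bond c/1=23/400: DF=(4303991/4000000 − 23/400·(0.959400+0.922200+0.874600+0.864900))/(1+23/400) = 4103/5000 ≈ 0.820600
step 6 [6y] bond c/1=1/25: DF=(256031/250000 − 1/25·(0.959400+0.922200+0.874600+0.864900+0.820600))/(1+1/25) = 8139/10000 ≈ 0.813900
step 7 [7y] swap r/1=729/20123: DF=(1 − 729/20123·(0.959400+0.922200+0.874600+0.864900+0.820600+0.813900))/(1+729/20123) = 7813/10000 ≈ 0.781300

1 1 4797/5000
2 2 4611/5000
3 3 4373/5000
4 4 8649/10000
5 5 4103/5000
6 6 8139/10000
7 7 7813/10000
f(4y,6y) = ((8649/10000)/(8139/10000) − 1)/(2) = 85/2713 ≈ 3.1331%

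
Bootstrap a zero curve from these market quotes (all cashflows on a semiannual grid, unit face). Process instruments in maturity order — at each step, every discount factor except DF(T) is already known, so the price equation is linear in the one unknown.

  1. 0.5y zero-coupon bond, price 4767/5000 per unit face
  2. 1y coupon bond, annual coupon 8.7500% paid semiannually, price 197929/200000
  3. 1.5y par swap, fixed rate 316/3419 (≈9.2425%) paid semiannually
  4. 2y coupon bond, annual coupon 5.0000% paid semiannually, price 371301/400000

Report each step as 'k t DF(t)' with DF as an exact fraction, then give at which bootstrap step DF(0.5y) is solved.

1 1/2 4767/5000
2 1 4541/5000
3 3/2 546/625
4 2 8389/10000
DF(0.5y) is solved at step 1

step 1 [0.5y] zero: DF = P = 4767/5000 ≈ 0.953400
step 2 [1y] bond c/2=7/160: DF=(197929/200000 − 7/160·(0.953400))/(1+7/160) = 4541/5000 ≈ 0.908200
step 3 [1.5y] swap r/2=158/3419: DF=(1 − 158/3419·(0.953400+0.908200))/(1+158/3419) = 546/625 ≈ 0.873600
step 4 [2y] bond c/2=1/40: DF=(371301/400000 − 1/40·(0.953400+0.908200+0.873600))/(1+1/40) = 8389/10000 ≈ 0.838900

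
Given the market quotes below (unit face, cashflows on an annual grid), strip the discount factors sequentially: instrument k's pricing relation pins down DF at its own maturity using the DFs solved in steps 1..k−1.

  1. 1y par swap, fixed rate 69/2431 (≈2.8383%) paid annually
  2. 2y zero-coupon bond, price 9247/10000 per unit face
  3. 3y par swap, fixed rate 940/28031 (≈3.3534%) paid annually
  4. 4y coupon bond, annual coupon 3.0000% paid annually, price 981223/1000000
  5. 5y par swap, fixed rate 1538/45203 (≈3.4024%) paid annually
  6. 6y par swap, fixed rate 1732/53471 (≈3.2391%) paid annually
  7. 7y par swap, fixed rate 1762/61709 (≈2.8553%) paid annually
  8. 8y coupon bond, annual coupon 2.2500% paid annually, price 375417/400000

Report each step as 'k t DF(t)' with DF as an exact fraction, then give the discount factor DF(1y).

step 1 [1y] swap r/1=69/2431: DF=(1 − 69/2431·(0))/(1+69/2431) = 2431/2500 ≈ 0.972400
step 2 [2y] zero: DF = P = 9247/10000 ≈ 0.924700
step 3 [3y] swap r/1=940/28031: DF=(1 − 940/28031·(0.972400+0.924700))/(1+940/28031) = 453/500 ≈ 0.906000
step 4 [4y] bond c/1=3/100: DF=(981223/1000000 − 3/100·(0.972400+0.924700+0.906000))/(1+3/100) = 871/1000 ≈ 0.871000
step 5 [5y] swap r/1=1538/45203: DF=(1 − 1538/45203·(0.972400+0.924700+0.906000+0.871000))/(1+1538/45203) = 4231/5000 ≈ 0.846200
step 6 [6y] swap r/1=1732/53471: DF=(1 − 1732/53471·(0.972400+0.924700+0.906000+0.871000+0.846200))/(1+1732/53471) = 2067/2500 ≈ 0.826800
step 7 [7y] swap r/1=1762/61709: DF=(1 − 1762/61709·(0.972400+0.924700+0.906000+0.871000+0.846200+0.826800))/(1+1762/61709) = 4119/5000 ≈ 0.823800
step 8 [8y] bond c/1=9/400: DF=(375417/400000 − 9/400·(0.972400+0.924700+0.906000+0.871000+0.846200+0.826800+0.823800))/(1+9/400) = 7821/10000 ≈ 0.782100

1 1 2431/2500
2 2 9247/10000
3 3 453/500
4 4 871/1000
5 5 4231/5000
6 6 2067/2500
7 7 4119/5000
8 8 7821/10000
DF(1y) = 2431/2500 ≈ 0.972400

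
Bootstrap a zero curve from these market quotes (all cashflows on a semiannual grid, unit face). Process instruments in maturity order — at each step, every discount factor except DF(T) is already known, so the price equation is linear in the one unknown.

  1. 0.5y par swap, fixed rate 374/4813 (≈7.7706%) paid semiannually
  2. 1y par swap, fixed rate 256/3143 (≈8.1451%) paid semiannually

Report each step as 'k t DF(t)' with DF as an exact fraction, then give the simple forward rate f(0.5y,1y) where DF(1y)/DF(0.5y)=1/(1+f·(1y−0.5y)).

1 1/2 4813/5000
2 1 577/625
f(0.5y,1y) = ((4813/5000)/(577/625) − 1)/(1/2) = 197/2308 ≈ 8.5355%

step 1 [0.5y] swap r/2=187/4813: DF=(1 − 187/4813·(0))/(1+187/4813) = 4813/5000 ≈ 0.962600
step 2 [1y] swap r/2=128/3143: DF=(1 − 128/3143·(0.962600))/(1+128/3143) = 577/625 ≈ 0.923200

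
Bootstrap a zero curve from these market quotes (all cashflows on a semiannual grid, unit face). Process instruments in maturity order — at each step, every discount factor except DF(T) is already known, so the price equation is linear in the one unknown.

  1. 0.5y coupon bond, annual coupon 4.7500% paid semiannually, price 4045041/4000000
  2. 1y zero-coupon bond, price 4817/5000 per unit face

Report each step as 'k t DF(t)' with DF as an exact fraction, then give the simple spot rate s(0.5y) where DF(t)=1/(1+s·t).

1 1/2 4939/5000
2 1 4817/5000
s(0.5y) = (1/(4939/5000) − 1)/(1/2) = 122/4939 ≈ 2.4701%

step 1 [0.5y] bond c/2=19/800: DF=(4045041/4000000 − 19/800·(0))/(1+19/800) = 4939/5000 ≈ 0.987800
step 2 [1y] zero: DF = P = 4817/5000 ≈ 0.963400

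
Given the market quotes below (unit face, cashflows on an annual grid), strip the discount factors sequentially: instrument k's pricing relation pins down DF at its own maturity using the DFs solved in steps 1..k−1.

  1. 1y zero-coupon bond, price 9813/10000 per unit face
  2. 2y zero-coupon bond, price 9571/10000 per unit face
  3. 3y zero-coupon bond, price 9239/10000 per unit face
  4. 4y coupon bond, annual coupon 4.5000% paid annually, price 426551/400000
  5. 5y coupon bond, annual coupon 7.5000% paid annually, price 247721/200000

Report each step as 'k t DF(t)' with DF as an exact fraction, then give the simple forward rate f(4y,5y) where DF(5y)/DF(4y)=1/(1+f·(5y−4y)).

step 1 [1y] zero: DF = P = 9813/10000 ≈ 0.981300
step 2 [2y] zero: DF = P = 9571/10000 ≈ 0.957100
step 3 [3y] zero: DF = P = 9239/10000 ≈ 0.923900
step 4 [4y] bond c/1=9/200: DF=(426551/400000 − 9/200·(0.981300+0.957100+0.923900))/(1+9/200) = 2243/2500 ≈ 0.897200
step 5 [5y] bond c/1=3/40: DF=(247721/200000 − 3/40·(0.981300+0.957100+0.923900+0.897200))/(1+3/40) = 8899/10000 ≈ 0.889900

1 1 9813/10000
2 2 9571/10000
3 3 9239/10000
4 4 2243/2500
5 5 8899/10000
f(4y,5y) = ((2243/2500)/(8899/10000) − 1)/(1) = 73/8899 ≈ 0.8203%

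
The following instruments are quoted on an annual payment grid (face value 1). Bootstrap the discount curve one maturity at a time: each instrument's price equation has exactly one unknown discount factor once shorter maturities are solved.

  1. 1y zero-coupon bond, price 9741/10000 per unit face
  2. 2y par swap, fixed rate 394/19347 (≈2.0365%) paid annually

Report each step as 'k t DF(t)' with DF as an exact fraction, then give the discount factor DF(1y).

step 1 [1y] zero: DF = P = 9741/10000 ≈ 0.974100
step 2 [2y] swap r/1=394/19347: DF=(1 − 394/19347·(0.974100))/(1+394/19347) = 4803/5000 ≈ 0.960600

1 1 9741/10000
2 2 4803/5000
DF(1y) = 9741/10000 ≈ 0.974100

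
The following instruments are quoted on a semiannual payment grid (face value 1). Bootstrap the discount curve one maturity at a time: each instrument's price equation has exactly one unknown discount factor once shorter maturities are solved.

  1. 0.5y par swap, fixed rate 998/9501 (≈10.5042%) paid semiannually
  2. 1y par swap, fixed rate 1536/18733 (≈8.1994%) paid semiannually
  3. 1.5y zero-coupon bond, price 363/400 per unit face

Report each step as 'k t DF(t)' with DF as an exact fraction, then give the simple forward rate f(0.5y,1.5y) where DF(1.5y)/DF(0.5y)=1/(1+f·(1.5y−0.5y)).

step 1 [0.5y] swap r/2=499/9501: DF=(1 − 499/9501·(0))/(1+499/9501) = 9501/10000 ≈ 0.950100
step 2 [1y] swap r/2=768/18733: DF=(1 − 768/18733·(0.950100))/(1+768/18733) = 577/625 ≈ 0.923200
step 3 [1.5y] zero: DF = P = 363/400 ≈ 0.907500

1 1/2 9501/10000
2 1 577/625
3 3/2 363/400
f(0.5y,1.5y) = ((9501/10000)/(363/400) − 1)/(1) = 142/3025 ≈ 4.6942%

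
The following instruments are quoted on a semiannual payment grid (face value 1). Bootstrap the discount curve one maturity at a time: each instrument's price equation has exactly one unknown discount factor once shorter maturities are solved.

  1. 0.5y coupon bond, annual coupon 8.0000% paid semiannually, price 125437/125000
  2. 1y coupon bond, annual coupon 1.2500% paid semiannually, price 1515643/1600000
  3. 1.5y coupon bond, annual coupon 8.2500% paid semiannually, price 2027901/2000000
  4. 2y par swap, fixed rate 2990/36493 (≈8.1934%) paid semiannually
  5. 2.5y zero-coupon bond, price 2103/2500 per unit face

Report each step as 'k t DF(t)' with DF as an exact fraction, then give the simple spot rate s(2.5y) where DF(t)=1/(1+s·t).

step 1 [0.5y] bond c/2=1/25: DF=(125437/125000 − 1/25·(0))/(1+1/25) = 9649/10000 ≈ 0.964900
step 2 [1y] bond c/2=1/160: DF=(1515643/1600000 − 1/160·(0.964900))/(1+1/160) = 4677/5000 ≈ 0.935400
step 3 [1.5y] bond c/2=33/800: DF=(2027901/2000000 − 33/800·(0.964900+0.935400))/(1+33/800) = 1797/2000 ≈ 0.898500
step 4 [2y] swap r/2=1495/36493: DF=(1 − 1495/36493·(0.964900+0.935400+0.898500))/(1+1495/36493) = 1701/2000 ≈ 0.850500
step 5 [2.5y] zero: DF = P = 2103/2500 ≈ 0.841200

1 1/2 9649/10000
2 1 4677/5000
3 3/2 1797/2000
4 2 1701/2000
5 5/2 2103/2500
s(2.5y) = (1/(2103/2500) − 1)/(5/2) = 794/10515 ≈ 7.5511%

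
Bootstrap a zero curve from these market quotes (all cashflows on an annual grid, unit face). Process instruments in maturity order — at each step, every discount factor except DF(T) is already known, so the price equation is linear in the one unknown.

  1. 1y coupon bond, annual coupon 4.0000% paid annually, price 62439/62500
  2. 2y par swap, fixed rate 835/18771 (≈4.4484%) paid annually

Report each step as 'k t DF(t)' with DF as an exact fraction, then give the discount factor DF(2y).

1 1 4803/5000
2 2 1833/2000
DF(2y) = 1833/2000 ≈ 0.916500

step 1 [1y] bond c/1=1/25: DF=(62439/62500 − 1/25·(0))/(1+1/25) = 4803/5000 ≈ 0.960600
step 2 [2y] swap r/1=835/18771: DF=(1 − 835/18771·(0.960600))/(1+835/18771) = 1833/2000 ≈ 0.916500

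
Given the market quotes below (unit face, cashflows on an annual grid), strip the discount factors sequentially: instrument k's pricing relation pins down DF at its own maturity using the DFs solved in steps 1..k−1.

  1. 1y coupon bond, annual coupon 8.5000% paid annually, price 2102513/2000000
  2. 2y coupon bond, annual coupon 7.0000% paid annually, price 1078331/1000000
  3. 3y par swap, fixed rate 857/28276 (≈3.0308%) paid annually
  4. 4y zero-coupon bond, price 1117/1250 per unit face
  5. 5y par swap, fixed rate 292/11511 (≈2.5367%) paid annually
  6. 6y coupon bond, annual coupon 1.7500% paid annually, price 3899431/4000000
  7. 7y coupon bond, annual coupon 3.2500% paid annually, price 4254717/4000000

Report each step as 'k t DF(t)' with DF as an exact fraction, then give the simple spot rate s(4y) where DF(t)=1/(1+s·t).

step 1 [1y] bond c/1=17/200: DF=(2102513/2000000 − 17/200·(0))/(1+17/200) = 9689/10000 ≈ 0.968900
step 2 [2y] bond c/1=7/100: DF=(1078331/1000000 − 7/100·(0.968900))/(1+7/100) = 2361/2500 ≈ 0.944400
step 3 [3y] swap r/1=857/28276: DF=(1 − 857/28276·(0.968900+0.944400))/(1+857/28276) = 9143/10000 ≈ 0.914300
step 4 [4y] zero: DF = P = 1117/1250 ≈ 0.893600
step 5 [5y] swap r/1=292/11511: DF=(1 − 292/11511·(0.968900+0.944400+0.914300+0.893600))/(1+292/11511) = 552/625 ≈ 0.883200
step 6 [6y] bond c/1=7/400: DF=(3899431/4000000 − 7/400·(0.968900+0.944400+0.914300+0.893600+0.883200))/(1+7/400) = 8789/10000 ≈ 0.878900
step 7 [7y] bond c/1=13/400: DF=(4254717/4000000 − 13/400·(0.968900+0.944400+0.914300+0.893600+0.883200+0.878900))/(1+13/400) = 536/625 ≈ 0.857600

1 1 9689/10000
2 2 2361/2500
3 3 9143/10000
4 4 1117/1250
5 5 552/625
6 6 8789/10000
7 7 536/625
s(4y) = (1/(1117/1250) − 1)/(4) = 133/4468 ≈ 2.9767%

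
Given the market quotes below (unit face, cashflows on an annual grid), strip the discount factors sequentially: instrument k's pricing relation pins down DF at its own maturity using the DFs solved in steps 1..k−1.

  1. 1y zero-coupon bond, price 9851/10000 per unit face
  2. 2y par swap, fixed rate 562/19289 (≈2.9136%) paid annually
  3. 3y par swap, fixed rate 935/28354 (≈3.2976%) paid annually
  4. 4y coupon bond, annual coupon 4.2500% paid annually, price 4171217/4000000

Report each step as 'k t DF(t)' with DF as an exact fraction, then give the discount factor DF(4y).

step 1 [1y] zero: DF = P = 9851/10000 ≈ 0.985100
step 2 [2y] swap r/1=562/19289: DF=(1 − 562/19289·(0.985100))/(1+562/19289) = 4719/5000 ≈ 0.943800
step 3 [3y] swap r/1=935/28354: DF=(1 − 935/28354·(0.985100+0.943800))/(1+935/28354) = 1813/2000 ≈ 0.906500
step 4 [4y] bond c/1=17/400: DF=(4171217/4000000 − 17/400·(0.985100+0.943800+0.906500))/(1+17/400) = 8847/10000 ≈ 0.884700

1 1 9851/10000
2 2 4719/5000
3 3 1813/2000
4 4 8847/10000
DF(4y) = 8847/10000 ≈ 0.884700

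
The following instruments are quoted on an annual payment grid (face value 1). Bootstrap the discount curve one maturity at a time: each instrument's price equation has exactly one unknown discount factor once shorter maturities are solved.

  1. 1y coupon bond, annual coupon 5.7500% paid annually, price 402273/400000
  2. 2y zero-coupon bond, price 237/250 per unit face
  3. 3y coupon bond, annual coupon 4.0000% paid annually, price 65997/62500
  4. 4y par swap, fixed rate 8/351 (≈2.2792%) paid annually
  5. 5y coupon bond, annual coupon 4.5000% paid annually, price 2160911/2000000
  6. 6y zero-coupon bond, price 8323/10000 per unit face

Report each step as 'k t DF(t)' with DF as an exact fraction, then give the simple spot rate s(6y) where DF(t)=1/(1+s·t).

1 1 951/1000
2 2 237/250
3 3 9423/10000
4 4 1143/1250
5 5 4361/5000
6 6 8323/10000
s(6y) = (1/(8323/10000) − 1)/(6) = 559/16646 ≈ 3.3582%

step 1 [1y] bond c/1=23/400: DF=(402273/400000 − 23/400·(0))/(1+23/400) = 951/1000 ≈ 0.951000
step 2 [2y] zero: DF = P = 237/250 ≈ 0.948000
step 3 [3y] bond c/1=1/25: DF=(65997/62500 − 1/25·(0.951000+0.948000))/(1+1/25) = 9423/10000 ≈ 0.942300
step 4 [4y] swap r/1=8/351: DF=(1 − 8/351·(0.951000+0.948000+0.942300))/(1+8/351) = 1143/1250 ≈ 0.914400
step 5 [5y] bond c/1=9/200: DF=(2160911/2000000 − 9/200·(0.951000+0.948000+0.942300+0.914400))/(1+9/200) = 4361/5000 ≈ 0.872200
step 6 [6y] zero: DF = P = 8323/10000 ≈ 0.832300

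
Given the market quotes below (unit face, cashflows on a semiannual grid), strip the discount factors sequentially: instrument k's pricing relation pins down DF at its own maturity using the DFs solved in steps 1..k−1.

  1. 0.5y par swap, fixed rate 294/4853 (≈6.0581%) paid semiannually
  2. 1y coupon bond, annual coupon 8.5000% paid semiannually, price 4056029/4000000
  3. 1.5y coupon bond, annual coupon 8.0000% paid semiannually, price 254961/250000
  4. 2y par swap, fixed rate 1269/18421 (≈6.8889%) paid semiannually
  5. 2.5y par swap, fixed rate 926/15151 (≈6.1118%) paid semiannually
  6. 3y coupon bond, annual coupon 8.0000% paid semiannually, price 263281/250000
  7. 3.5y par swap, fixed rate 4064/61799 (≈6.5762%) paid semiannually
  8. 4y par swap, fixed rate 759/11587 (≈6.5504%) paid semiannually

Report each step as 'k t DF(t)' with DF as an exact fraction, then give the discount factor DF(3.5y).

step 1 [0.5y] swap r/2=147/4853: DF=(1 − 147/4853·(0))/(1+147/4853) = 4853/5000 ≈ 0.970600
step 2 [1y] bond c/2=17/400: DF=(4056029/4000000 − 17/400·(0.970600))/(1+17/400) = 9331/10000 ≈ 0.933100
step 3 [1.5y] bond c/2=1/25: DF=(254961/250000 − 1/25·(0.970600+0.933100))/(1+1/25) = 4537/5000 ≈ 0.907400
step 4 [2y] swap r/2=1269/36842: DF=(1 − 1269/36842·(0.970600+0.933100+0.907400))/(1+1269/36842) = 8731/10000 ≈ 0.873100
step 5 [2.5y] swap r/2=463/15151: DF=(1 − 463/15151·(0.970600+0.933100+0.907400+0.873100))/(1+463/15151) = 8611/10000 ≈ 0.861100
step 6 [3y] bond c/2=1/25: DF=(263281/250000 − 1/25·(0.970600+0.933100+0.907400+0.873100+0.861100))/(1+1/25) = 4189/5000 ≈ 0.837800
step 7 [3.5y] swap r/2=2032/61799: DF=(1 − 2032/61799·(0.970600+0.933100+0.907400+0.873100+0.861100+0.837800))/(1+2032/61799) = 498/625 ≈ 0.796800
step 8 [4y] swap r/2=759/23174: DF=(1 − 759/23174·(0.970600+0.933100+0.907400+0.873100+0.861100+0.837800+0.796800))/(1+759/23174) = 7723/10000 ≈ 0.772300

1 1/2 4853/5000
2 1 9331/10000
3 3/2 4537/5000
4 2 8731/10000
5 5/2 8611/10000
6 3 4189/5000
7 7/2 498/625
8 4 7723/10000
DF(3.5y) = 498/625 ≈ 0.796800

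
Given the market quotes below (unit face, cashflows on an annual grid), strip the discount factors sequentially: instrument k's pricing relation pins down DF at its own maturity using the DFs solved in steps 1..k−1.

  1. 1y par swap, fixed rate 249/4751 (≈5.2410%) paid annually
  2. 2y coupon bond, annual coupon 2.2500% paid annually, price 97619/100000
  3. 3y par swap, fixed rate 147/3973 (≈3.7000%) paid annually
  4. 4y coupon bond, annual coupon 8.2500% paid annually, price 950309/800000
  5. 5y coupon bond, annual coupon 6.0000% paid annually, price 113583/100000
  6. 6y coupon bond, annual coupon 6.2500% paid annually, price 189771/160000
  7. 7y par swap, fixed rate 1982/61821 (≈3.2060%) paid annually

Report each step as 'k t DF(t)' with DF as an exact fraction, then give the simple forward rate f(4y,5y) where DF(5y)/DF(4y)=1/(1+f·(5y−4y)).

1 1 4751/5000
2 2 4669/5000
3 3 8971/10000
4 4 4427/5000
5 5 108/125
6 6 4249/5000
7 7 4009/5000
f(4y,5y) = ((4427/5000)/(108/125) − 1)/(1) = 107/4320 ≈ 2.4769%

step 1 [1y] swap r/1=249/4751: DF=(1 − 249/4751·(0))/(1+249/4751) = 4751/5000 ≈ 0.950200
step 2 [2y] bond c/1=9/400: DF=(97619/100000 − 9/400·(0.950200))/(1+9/400) = 4669/5000 ≈ 0.933800
step 3 [3y] swap r/1=147/3973: DF=(1 − 147/3973·(0.950200+0.933800))/(1+147/3973) = 8971/10000 ≈ 0.897100
step 4 [4y] bond c/1=33/400: DF=(950309/800000 − 33/400·(0.950200+0.933800+0.897100))/(1+33/400) = 4427/5000 ≈ 0.885400
step 5 [5y] bond c/1=3/50: DF=(113583/100000 − 3/50·(0.950200+0.933800+0.897100+0.885400))/(1+3/50) = 108/125 ≈ 0.864000
step 6 [6y] bond c/1=1/16: DF=(189771/160000 − 1/16·(0.950200+0.933800+0.897100+0.885400+0.864000))/(1+1/16) = 4249/5000 ≈ 0.849800
step 7 [7y] swap r/1=1982/61821: DF=(1 − 1982/61821·(0.950200+0.933800+0.897100+0.885400+0.864000+0.849800))/(1+1982/61821) = 4009/5000 ≈ 0.801800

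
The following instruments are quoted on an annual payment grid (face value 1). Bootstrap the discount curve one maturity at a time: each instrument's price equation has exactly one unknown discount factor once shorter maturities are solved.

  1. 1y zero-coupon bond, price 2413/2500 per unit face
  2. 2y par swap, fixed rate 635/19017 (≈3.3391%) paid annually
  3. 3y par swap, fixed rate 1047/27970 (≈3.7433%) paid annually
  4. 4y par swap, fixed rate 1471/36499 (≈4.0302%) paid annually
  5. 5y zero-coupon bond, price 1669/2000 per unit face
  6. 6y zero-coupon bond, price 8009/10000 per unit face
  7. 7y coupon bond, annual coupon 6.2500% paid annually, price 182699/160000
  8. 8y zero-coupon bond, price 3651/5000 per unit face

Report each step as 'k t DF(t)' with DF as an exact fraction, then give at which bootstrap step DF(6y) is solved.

1 1 2413/2500
2 2 1873/2000
3 3 8953/10000
4 4 8529/10000
5 5 1669/2000
6 6 8009/10000
7 7 3819/5000
8 8 3651/5000
DF(6y) is solved at step 6

step 1 [1y] zero: DF = P = 2413/2500 ≈ 0.965200
step 2 [2y] swap r/1=635/19017: DF=(1 − 635/19017·(0.965200))/(1+635/19017) = 1873/2000 ≈ 0.936500
step 3 [3y] swap r/1=1047/27970: DF=(1 − 1047/27970·(0.965200+0.936500))/(1+1047/27970) = 8953/10000 ≈ 0.895300
step 4 [4y] swap r/1=1471/36499: DF=(1 − 1471/36499·(0.965200+0.936500+0.895300))/(1+1471/36499) = 8529/10000 ≈ 0.852900
step 5 [5y] zero: DF = P = 1669/2000 ≈ 0.834500
step 6 [6y] zero: DF = P = 8009/10000 ≈ 0.800900
step 7 [7y] bond c/1=1/16: DF=(182699/160000 − 1/16·(0.965200+0.936500+0.895300+0.852900+0.834500+0.800900))/(1+1/16) = 3819/5000 ≈ 0.763800
step 8 [8y] zero: DF = P = 3651/5000 ≈ 0.730200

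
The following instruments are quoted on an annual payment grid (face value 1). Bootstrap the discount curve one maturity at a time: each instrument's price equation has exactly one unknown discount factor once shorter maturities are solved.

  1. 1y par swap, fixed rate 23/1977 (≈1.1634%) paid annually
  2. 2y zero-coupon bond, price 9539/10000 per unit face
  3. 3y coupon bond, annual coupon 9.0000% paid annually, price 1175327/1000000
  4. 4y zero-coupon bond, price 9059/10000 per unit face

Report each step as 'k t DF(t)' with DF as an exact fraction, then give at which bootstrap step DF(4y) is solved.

step 1 [1y] swap r/1=23/1977: DF=(1 − 23/1977·(0))/(1+23/1977) = 1977/2000 ≈ 0.988500
step 2 [2y] zero: DF = P = 9539/10000 ≈ 0.953900
step 3 [3y] bond c/1=9/100: DF=(1175327/1000000 − 9/100·(0.988500+0.953900))/(1+9/100) = 9179/10000 ≈ 0.917900
step 4 [4y] zero: DF = P = 9059/10000 ≈ 0.905900

1 1 1977/2000
2 2 9539/10000
3 3 9179/10000
4 4 9059/10000
DF(4y) is solved at step 4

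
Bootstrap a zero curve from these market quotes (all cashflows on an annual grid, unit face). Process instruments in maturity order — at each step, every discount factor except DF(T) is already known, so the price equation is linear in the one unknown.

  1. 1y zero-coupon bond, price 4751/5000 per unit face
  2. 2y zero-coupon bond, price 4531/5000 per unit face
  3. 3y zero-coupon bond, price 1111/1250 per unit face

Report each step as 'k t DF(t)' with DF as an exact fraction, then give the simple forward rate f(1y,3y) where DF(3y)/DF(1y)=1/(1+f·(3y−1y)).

1 1 4751/5000
2 2 4531/5000
3 3 1111/1250
f(1y,3y) = ((4751/5000)/(1111/1250) − 1)/(2) = 307/8888 ≈ 3.4541%

step 1 [1y] zero: DF = P = 4751/5000 ≈ 0.950200
step 2 [2y] zero: DF = P = 4531/5000 ≈ 0.906200
step 3 [3y] zero: DF = P = 1111/1250 ≈ 0.888800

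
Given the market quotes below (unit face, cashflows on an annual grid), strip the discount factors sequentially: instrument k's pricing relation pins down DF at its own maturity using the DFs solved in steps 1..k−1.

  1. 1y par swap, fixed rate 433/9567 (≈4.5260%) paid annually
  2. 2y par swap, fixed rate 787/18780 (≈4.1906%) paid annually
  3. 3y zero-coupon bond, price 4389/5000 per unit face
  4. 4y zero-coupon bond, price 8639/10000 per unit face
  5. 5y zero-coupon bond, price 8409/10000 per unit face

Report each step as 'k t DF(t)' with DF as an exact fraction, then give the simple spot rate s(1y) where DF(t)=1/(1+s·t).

step 1 [1y] swap r/1=433/9567: DF=(1 − 433/9567·(0))/(1+433/9567) = 9567/10000 ≈ 0.956700
step 2 [2y] swap r/1=787/18780: DF=(1 − 787/18780·(0.956700))/(1+787/18780) = 9213/10000 ≈ 0.921300
step 3 [3y] zero: DF = P = 4389/5000 ≈ 0.877800
step 4 [4y] zero: DF = P = 8639/10000 ≈ 0.863900
step 5 [5y] zero: DF = P = 8409/10000 ≈ 0.840900

1 1 9567/10000
2 2 9213/10000
3 3 4389/5000
4 4 8639/10000
5 5 8409/10000
s(1y) = (1/(9567/10000) − 1)/(1) = 433/9567 ≈ 4.5260%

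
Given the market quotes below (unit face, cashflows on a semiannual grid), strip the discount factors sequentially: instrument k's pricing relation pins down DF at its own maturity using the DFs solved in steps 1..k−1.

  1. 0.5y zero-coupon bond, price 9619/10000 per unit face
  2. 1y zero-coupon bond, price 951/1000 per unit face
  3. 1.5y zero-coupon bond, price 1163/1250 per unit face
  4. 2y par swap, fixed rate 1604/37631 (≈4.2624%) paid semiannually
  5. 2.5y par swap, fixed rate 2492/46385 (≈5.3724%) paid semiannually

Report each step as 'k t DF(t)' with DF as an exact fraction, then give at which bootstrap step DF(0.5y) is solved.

1 1/2 9619/10000
2 1 951/1000
3 3/2 1163/1250
4 2 4599/5000
5 5/2 4377/5000
DF(0.5y) is solved at step 1

step 1 [0.5y] zero: DF = P = 9619/10000 ≈ 0.961900
step 2 [1y] zero: DF = P = 951/1000 ≈ 0.951000
step 3 [1.5y] zero: DF = P = 1163/1250 ≈ 0.930400
step 4 [2y] swap r/2=802/37631: DF=(1 − 802/37631·(0.961900+0.951000+0.930400))/(1+802/37631) = 4599/5000 ≈ 0.919800
step 5 [2.5y] swap r/2=1246/46385: DF=(1 − 1246/46385·(0.961900+0.951000+0.930400+0.919800))/(1+1246/46385) = 4377/5000 ≈ 0.875400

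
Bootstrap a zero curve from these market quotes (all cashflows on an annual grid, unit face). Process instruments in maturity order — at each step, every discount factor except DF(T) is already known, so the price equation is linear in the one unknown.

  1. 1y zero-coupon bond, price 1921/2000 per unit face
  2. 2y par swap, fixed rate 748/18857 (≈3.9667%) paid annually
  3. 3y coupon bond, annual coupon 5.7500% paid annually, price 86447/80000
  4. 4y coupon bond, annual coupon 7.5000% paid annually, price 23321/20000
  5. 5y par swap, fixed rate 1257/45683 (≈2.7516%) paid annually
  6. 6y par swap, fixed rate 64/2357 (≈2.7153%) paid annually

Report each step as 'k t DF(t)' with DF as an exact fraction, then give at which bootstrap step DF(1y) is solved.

step 1 [1y] zero: DF = P = 1921/2000 ≈ 0.960500
step 2 [2y] swap r/1=748/18857: DF=(1 − 748/18857·(0.960500))/(1+748/18857) = 2313/2500 ≈ 0.925200
step 3 [3y] bond c/1=23/400: DF=(86447/80000 − 23/400·(0.960500+0.925200))/(1+23/400) = 9193/10000 ≈ 0.919300
step 4 [4y] bond c/1=3/40: DF=(23321/20000 − 3/40·(0.960500+0.925200+0.919300))/(1+3/40) = 889/1000 ≈ 0.889000
step 5 [5y] swap r/1=1257/45683: DF=(1 − 1257/45683·(0.960500+0.925200+0.919300+0.889000))/(1+1257/45683) = 8743/10000 ≈ 0.874300
step 6 [6y] swap r/1=64/2357: DF=(1 − 64/2357·(0.960500+0.925200+0.919300+0.889000+0.874300))/(1+64/2357) = 533/625 ≈ 0.852800

1 1 1921/2000
2 2 2313/2500
3 3 9193/10000
4 4 889/1000
5 5 8743/10000
6 6 533/625
DF(1y) is solved at step 1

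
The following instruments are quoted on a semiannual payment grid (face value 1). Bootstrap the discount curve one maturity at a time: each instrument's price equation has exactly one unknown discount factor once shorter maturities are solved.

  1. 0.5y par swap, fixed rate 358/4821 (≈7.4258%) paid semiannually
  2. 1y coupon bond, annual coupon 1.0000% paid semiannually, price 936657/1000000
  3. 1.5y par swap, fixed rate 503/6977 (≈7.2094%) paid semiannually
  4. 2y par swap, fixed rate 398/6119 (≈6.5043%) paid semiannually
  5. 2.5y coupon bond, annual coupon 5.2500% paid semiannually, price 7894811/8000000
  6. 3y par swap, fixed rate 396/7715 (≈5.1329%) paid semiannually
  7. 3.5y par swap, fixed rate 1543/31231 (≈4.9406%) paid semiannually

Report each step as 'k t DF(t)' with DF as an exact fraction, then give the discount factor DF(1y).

1 1/2 4821/5000
2 1 1159/1250
3 3/2 4497/5000
4 2 4403/5000
5 5/2 8677/10000
6 3 4307/5000
7 7/2 8457/10000
DF(1y) = 1159/1250 ≈ 0.927200

step 1 [0.5y] swap r/2=179/4821: DF=(1 − 179/4821·(0))/(1+179/4821) = 4821/5000 ≈ 0.964200
step 2 [1y] bond c/2=1/200: DF=(936657/1000000 − 1/200·(0.964200))/(1+1/200) = 1159/1250 ≈ 0.927200
step 3 [1.5y] swap r/2=503/13954: DF=(1 − 503/13954·(0.964200+0.927200))/(1+503/13954) = 4497/5000 ≈ 0.899400
step 4 [2y] swap r/2=199/6119: DF=(1 − 199/6119·(0.964200+0.927200+0.899400))/(1+199/6119) = 4403/5000 ≈ 0.880600
step 5 [2.5y] bond c/2=21/800: DF=(7894811/8000000 − 21/800·(0.964200+0.927200+0.899400+0.880600))/(1+21/800) = 8677/10000 ≈ 0.867700
step 6 [3y] swap r/2=198/7715: DF=(1 − 198/7715·(0.964200+0.927200+0.899400+0.880600+0.867700))/(1+198/7715) = 4307/5000 ≈ 0.861400
step 7 [3.5y] swap r/2=1543/62462: DF=(1 − 1543/62462·(0.964200+0.927200+0.899400+0.880600+0.867700+0.861400))/(1+1543/62462) = 8457/10000 ≈ 0.845700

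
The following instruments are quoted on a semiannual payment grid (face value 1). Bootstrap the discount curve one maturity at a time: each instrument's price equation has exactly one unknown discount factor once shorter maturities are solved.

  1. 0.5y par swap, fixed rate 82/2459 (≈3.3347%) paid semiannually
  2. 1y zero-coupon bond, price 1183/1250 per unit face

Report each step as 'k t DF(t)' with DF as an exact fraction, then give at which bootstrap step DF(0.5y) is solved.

1 1/2 2459/2500
2 1 1183/1250
DF(0.5y) is solved at step 1

step 1 [0.5y] swap r/2=41/2459: DF=(1 − 41/2459·(0))/(1+41/2459) = 2459/2500 ≈ 0.983600
step 2 [1y] zero: DF = P = 1183/1250 ≈ 0.946400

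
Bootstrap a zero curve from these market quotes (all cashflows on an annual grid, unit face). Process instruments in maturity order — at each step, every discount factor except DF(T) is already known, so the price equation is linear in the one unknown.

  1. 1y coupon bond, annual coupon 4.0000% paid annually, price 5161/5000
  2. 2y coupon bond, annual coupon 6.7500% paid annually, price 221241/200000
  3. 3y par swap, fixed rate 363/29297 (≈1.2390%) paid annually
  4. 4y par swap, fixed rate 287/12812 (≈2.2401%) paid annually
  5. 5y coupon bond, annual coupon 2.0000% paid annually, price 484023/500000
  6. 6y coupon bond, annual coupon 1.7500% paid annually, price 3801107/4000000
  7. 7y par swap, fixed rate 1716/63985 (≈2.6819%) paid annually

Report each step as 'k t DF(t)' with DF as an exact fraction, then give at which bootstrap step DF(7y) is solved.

step 1 [1y] bond c/1=1/25: DF=(5161/5000 − 1/25·(0))/(1+1/25) = 397/400 ≈ 0.992500
step 2 [2y] bond c/1=27/400: DF=(221241/200000 − 27/400·(0.992500))/(1+27/400) = 1947/2000 ≈ 0.973500
step 3 [3y] swap r/1=363/29297: DF=(1 − 363/29297·(0.992500+0.973500))/(1+363/29297) = 9637/10000 ≈ 0.963700
step 4 [4y] swap r/1=287/12812: DF=(1 − 287/12812·(0.992500+0.973500+0.963700))/(1+287/12812) = 9139/10000 ≈ 0.913900
step 5 [5y] bond c/1=1/50: DF=(484023/500000 − 1/50·(0.992500+0.973500+0.963700+0.913900))/(1+1/50) = 8737/10000 ≈ 0.873700
step 6 [6y] bond c/1=7/400: DF=(3801107/4000000 − 7/400·(0.992500+0.973500+0.963700+0.913900+0.873700))/(1+7/400) = 533/625 ≈ 0.852800
step 7 [7y] swap r/1=1716/63985: DF=(1 − 1716/63985·(0.992500+0.973500+0.963700+0.913900+0.873700+0.852800))/(1+1716/63985) = 2071/2500 ≈ 0.828400

1 1 397/400
2 2 1947/2000
3 3 9637/10000
4 4 9139/10000
5 5 8737/10000
6 6 533/625
7 7 2071/2500
DF(7y) is solved at step 7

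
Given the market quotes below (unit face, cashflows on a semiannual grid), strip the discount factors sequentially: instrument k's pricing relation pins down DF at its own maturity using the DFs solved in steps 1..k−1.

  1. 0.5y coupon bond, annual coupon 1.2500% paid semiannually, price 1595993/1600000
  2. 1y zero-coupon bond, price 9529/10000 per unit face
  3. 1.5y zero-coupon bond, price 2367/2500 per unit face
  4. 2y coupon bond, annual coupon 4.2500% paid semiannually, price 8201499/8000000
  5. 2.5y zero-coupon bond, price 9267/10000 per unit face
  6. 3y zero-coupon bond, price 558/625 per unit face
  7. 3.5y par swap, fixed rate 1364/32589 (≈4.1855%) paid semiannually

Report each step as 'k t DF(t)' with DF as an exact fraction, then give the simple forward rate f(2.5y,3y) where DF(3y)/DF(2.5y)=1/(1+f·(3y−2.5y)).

step 1 [0.5y] bond c/2=1/160: DF=(1595993/1600000 − 1/160·(0))/(1+1/160) = 9913/10000 ≈ 0.991300
step 2 [1y] zero: DF = P = 9529/10000 ≈ 0.952900
step 3 [1.5y] zero: DF = P = 2367/2500 ≈ 0.946800
step 4 [2y] bond c/2=17/800: DF=(8201499/8000000 − 17/800·(0.991300+0.952900+0.946800))/(1+17/800) = 9437/10000 ≈ 0.943700
step 5 [2.5y] zero: DF = P = 9267/10000 ≈ 0.926700
step 6 [3y] zero: DF = P = 558/625 ≈ 0.892800
step 7 [3.5y] swap r/2=682/32589: DF=(1 − 682/32589·(0.991300+0.952900+0.946800+0.943700+0.926700+0.892800))/(1+682/32589) = 2159/2500 ≈ 0.863600

1 1/2 9913/10000
2 1 9529/10000
3 3/2 2367/2500
4 2 9437/10000
5 5/2 9267/10000
6 3 558/625
7 7/2 2159/2500
f(2.5y,3y) = ((9267/10000)/(558/625) − 1)/(1/2) = 113/1488 ≈ 7.5941%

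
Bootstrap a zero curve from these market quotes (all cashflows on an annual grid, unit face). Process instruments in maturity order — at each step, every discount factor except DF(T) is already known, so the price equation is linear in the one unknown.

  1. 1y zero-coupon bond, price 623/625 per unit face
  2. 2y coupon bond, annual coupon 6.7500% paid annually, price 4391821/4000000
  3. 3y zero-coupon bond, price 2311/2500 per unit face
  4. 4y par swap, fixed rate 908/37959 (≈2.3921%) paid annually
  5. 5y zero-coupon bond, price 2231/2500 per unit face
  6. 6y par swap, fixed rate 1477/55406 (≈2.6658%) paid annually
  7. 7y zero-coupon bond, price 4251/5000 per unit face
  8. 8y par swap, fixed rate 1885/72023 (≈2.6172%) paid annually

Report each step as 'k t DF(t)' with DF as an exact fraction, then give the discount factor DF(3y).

1 1 623/625
2 2 1931/2000
3 3 2311/2500
4 4 2273/2500
5 5 2231/2500
6 6 8523/10000
7 7 4251/5000
8 8 1623/2000
DF(3y) = 2311/2500 ≈ 0.924400

step 1 [1y] zero: DF = P = 623/625 ≈ 0.996800
step 2 [2y] bond c/1=27/400: DF=(4391821/4000000 − 27/400·(0.996800))/(1+27/400) = 1931/2000 ≈ 0.965500
step 3 [3y] zero: DF = P = 2311/2500 ≈ 0.924400
step 4 [4y] swap r/1=908/37959: DF=(1 − 908/37959·(0.996800+0.965500+0.924400))/(1+908/37959) = 2273/2500 ≈ 0.909200
step 5 [5y] zero: DF = P = 2231/2500 ≈ 0.892400
step 6 [6y] swap r/1=1477/55406: DF=(1 − 1477/55406·(0.996800+0.965500+0.924400+0.909200+0.892400))/(1+1477/55406) = 8523/10000 ≈ 0.852300
step 7 [7y] zero: DF = P = 4251/5000 ≈ 0.850200
step 8 [8y] swap r/1=1885/72023: DF=(1 − 1885/72023·(0.996800+0.965500+0.924400+0.909200+0.892400+0.852300+0.850200))/(1+1885/72023) = 1623/2000 ≈ 0.811500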